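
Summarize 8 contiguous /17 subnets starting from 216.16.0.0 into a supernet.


Original prefix: /17
Number of subnets: 8 = 2^3
New prefix = 17 - 3 = 14
Supernet: 216.16.0.0/14


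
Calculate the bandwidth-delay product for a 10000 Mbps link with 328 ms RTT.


BDP = bandwidth * RTT
= 10000 Mbps * 328 ms
= 10000 * 1e6 * 328 / 1000 bits
= 3280000000 bits
= 410000000 bytes
= 400390.625 KB
BDP = 3280000000 bits (410000000 bytes)


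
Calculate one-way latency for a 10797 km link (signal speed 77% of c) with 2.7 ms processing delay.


Speed = 0.77 * 3e5 km/s = 231000 km/s
Propagation delay = 10797 / 231000 = 0.0467 s = 46.7403 ms
Processing delay = 2.7 ms
Total one-way latency = 49.4403 ms


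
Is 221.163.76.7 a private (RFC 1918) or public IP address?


RFC 1918 private ranges:
  10.0.0.0/8 (10.0.0.0 - 10.255.255.255)
  172.16.0.0/12 (172.16.0.0 - 172.31.255.255)
  192.168.0.0/16 (192.168.0.0 - 192.168.255.255)
Public (not in any RFC 1918 range)


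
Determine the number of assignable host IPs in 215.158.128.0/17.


Host bits = 32 - 17 = 15
Total addresses = 2^15 = 32768
Usable = total - 2 (network and broadcast)
Usable hosts: 32766


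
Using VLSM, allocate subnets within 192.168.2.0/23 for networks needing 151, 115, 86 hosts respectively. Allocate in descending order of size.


151 hosts -> /24 (254 usable): 192.168.2.0/24
115 hosts -> /25 (126 usable): 192.168.3.0/25
86 hosts -> /25 (126 usable): 192.168.3.128/25
Allocation: 192.168.2.0/24 (151 hosts, 254 usable); 192.168.3.0/25 (115 hosts, 126 usable); 192.168.3.128/25 (86 hosts, 126 usable)


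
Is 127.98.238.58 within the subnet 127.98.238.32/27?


Subnet network: 127.98.238.32
Test IP AND mask: 127.98.238.32
Yes, 127.98.238.58 is in 127.98.238.32/27


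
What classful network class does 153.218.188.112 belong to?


First octet: 153
Binary: 10011001
10xxxxxx -> Class B (128-191)
Class B, default mask 255.255.0.0 (/16)


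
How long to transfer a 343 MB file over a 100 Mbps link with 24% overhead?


Effective throughput = 100 * (1 - 24/100) = 76 Mbps
File size in Mb = 343 * 8 = 2744 Mb
Time = 2744 / 76
Time = 36.1053 seconds


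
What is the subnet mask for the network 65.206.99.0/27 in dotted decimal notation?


/27 means 27 network bits, 5 host bits
Binary: 11111111111111111111111111100000
Mask: 255.255.255.224


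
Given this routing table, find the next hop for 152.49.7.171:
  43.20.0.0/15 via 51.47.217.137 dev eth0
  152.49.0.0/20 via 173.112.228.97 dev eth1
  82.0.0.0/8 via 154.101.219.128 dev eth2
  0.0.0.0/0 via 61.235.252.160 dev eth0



Longest prefix match for 152.49.7.171:
  /15 43.20.0.0: no
  /20 152.49.0.0: MATCH
  /8 82.0.0.0: no
  /0 0.0.0.0: MATCH
Selected: next-hop 173.112.228.97 via eth1 (matched /20)


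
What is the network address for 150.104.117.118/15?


IP:   10010110.01101000.01110101.01110110
Mask: 11111111.11111110.00000000.00000000
AND operation:
Net:  10010110.01101000.00000000.00000000
Network: 150.104.0.0/15


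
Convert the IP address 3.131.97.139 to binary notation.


3 = 00000011
131 = 10000011
97 = 01100001
139 = 10001011
Binary: 00000011.10000011.01100001.10001011


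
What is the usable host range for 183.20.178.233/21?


Network: 183.20.176.0
Broadcast: 183.20.183.255
First usable = network + 1
Last usable = broadcast - 1
Range: 183.20.176.1 to 183.20.183.254


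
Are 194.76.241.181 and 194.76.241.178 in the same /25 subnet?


Mask: 255.255.255.128
194.76.241.181 AND mask = 194.76.241.128
194.76.241.178 AND mask = 194.76.241.128
Yes, same subnet (194.76.241.128)


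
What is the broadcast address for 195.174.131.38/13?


Network: 195.168.0.0/13
Host bits = 19
Set all host bits to 1:
Broadcast: 195.175.255.255


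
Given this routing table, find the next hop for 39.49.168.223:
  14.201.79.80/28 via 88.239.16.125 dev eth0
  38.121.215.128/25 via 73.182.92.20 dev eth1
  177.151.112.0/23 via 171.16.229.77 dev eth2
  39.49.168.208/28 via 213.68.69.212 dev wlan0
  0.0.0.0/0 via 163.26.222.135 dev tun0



Longest prefix match for 39.49.168.223:
  /28 14.201.79.80: no
  /25 38.121.215.128: no
  /23 177.151.112.0: no
  /28 39.49.168.208: MATCH
  /0 0.0.0.0: MATCH
Selected: next-hop 213.68.69.212 via wlan0 (matched /28)


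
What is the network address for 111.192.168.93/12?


IP:   01101111.11000000.10101000.01011101
Mask: 11111111.11110000.00000000.00000000
AND operation:
Net:  01101111.11000000.00000000.00000000
Network: 111.192.0.0/12


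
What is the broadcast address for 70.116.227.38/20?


Network: 70.116.224.0/20
Host bits = 12
Set all host bits to 1:
Broadcast: 70.116.239.255


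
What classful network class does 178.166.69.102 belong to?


First octet: 178
Binary: 10110010
10xxxxxx -> Class B (128-191)
Class B, default mask 255.255.0.0 (/16)


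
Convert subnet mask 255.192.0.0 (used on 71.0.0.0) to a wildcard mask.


Subnet mask: 255.192.0.0
Wildcard = 255.255.255.255 - subnet mask
255 - 255 = 0
255 - 192 = 63
255 - 0 = 255
255 - 0 = 255
Wildcard: 0.63.255.255


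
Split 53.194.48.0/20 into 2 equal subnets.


New prefix = 20 + 1 = 21
Each subnet has 2048 addresses
  53.194.48.0/21
  53.194.56.0/21
Subnets: 53.194.48.0/21, 53.194.56.0/21


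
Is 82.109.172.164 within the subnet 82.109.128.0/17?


Subnet network: 82.109.128.0
Test IP AND mask: 82.109.128.0
Yes, 82.109.172.164 is in 82.109.128.0/17


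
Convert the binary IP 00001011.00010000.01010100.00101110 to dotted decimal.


00001011 = 11
00010000 = 16
01010100 = 84
00101110 = 46
IP: 11.16.84.46


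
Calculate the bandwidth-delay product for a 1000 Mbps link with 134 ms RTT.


BDP = bandwidth * RTT
= 1000 Mbps * 134 ms
= 1000 * 1e6 * 134 / 1000 bits
= 134000000 bits
= 16750000 bytes
= 16357.4219 KB
BDP = 134000000 bits (16750000 bytes)


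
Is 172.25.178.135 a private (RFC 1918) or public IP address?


RFC 1918 private ranges:
  10.0.0.0/8 (10.0.0.0 - 10.255.255.255)
  172.16.0.0/12 (172.16.0.0 - 172.31.255.255)
  192.168.0.0/16 (192.168.0.0 - 192.168.255.255)
Private (in 172.16.0.0/12)


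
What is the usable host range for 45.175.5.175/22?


Network: 45.175.4.0
Broadcast: 45.175.7.255
First usable = network + 1
Last usable = broadcast - 1
Range: 45.175.4.1 to 45.175.7.254


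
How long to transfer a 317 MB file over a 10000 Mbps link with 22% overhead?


Effective throughput = 10000 * (1 - 22/100) = 7800 Mbps
File size in Mb = 317 * 8 = 2536 Mb
Time = 2536 / 7800
Time = 0.3251 seconds


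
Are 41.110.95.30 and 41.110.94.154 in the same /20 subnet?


Mask: 255.255.240.0
41.110.95.30 AND mask = 41.110.80.0
41.110.94.154 AND mask = 41.110.80.0
Yes, same subnet (41.110.80.0)


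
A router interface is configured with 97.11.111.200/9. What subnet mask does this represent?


/9 means 9 network bits, 23 host bits
Binary: 11111111100000000000000000000000
Mask: 255.128.0.0


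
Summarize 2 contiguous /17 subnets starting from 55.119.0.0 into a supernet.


Original prefix: /17
Number of subnets: 2 = 2^1
New prefix = 17 - 1 = 16
Supernet: 55.119.0.0/16


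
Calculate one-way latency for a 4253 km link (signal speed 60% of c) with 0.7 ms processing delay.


Speed = 0.6 * 3e5 km/s = 180000 km/s
Propagation delay = 4253 / 180000 = 0.0236 s = 23.6278 ms
Processing delay = 0.7 ms
Total one-way latency = 24.3278 ms


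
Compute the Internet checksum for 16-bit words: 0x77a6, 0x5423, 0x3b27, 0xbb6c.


Sum all words (with carry folding):
+ 0x77a6 = 0x77a6
+ 0x5423 = 0xcbc9
+ 0x3b27 = 0x06f1
+ 0xbb6c = 0xc25d
One's complement: ~0xc25d
Checksum = 0x3da2


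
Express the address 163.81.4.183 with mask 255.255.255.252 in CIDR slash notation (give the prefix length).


Binary: 11111111.11111111.11111111.11111100
Count leading 1s
Prefix: /30


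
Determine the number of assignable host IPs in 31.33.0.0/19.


Host bits = 32 - 19 = 13
Total addresses = 2^13 = 8192
Usable = total - 2 (network and broadcast)
Usable hosts: 8190


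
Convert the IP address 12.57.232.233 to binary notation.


12 = 00001100
57 = 00111001
232 = 11101000
233 = 11101001
Binary: 00001100.00111001.11101000.11101001


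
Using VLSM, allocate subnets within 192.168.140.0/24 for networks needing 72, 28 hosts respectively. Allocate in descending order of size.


72 hosts -> /25 (126 usable): 192.168.140.0/25
28 hosts -> /27 (30 usable): 192.168.140.128/27
Allocation: 192.168.140.0/25 (72 hosts, 126 usable); 192.168.140.128/27 (28 hosts, 30 usable)


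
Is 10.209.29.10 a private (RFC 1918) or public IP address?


RFC 1918 private ranges:
  10.0.0.0/8 (10.0.0.0 - 10.255.255.255)
  172.16.0.0/12 (172.16.0.0 - 172.31.255.255)
  192.168.0.0/16 (192.168.0.0 - 192.168.255.255)
Private (in 10.0.0.0/8)


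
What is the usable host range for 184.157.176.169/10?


Network: 184.128.0.0
Broadcast: 184.191.255.255
First usable = network + 1
Last usable = broadcast - 1
Range: 184.128.0.1 to 184.191.255.254


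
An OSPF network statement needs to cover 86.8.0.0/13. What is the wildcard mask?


Subnet mask: 255.248.0.0
Wildcard = 255.255.255.255 - subnet mask
255 - 255 = 0
255 - 248 = 7
255 - 0 = 255
255 - 0 = 255
Wildcard: 0.7.255.255


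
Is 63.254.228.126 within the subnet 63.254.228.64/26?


Subnet network: 63.254.228.64
Test IP AND mask: 63.254.228.64
Yes, 63.254.228.126 is in 63.254.228.64/26


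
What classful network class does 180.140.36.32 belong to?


First octet: 180
Binary: 10110100
10xxxxxx -> Class B (128-191)
Class B, default mask 255.255.0.0 (/16)


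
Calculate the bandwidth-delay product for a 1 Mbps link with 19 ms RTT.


BDP = bandwidth * RTT
= 1 Mbps * 19 ms
= 1 * 1e6 * 19 / 1000 bits
= 19000 bits
= 2375 bytes
= 2.3193 KB
BDP = 19000 bits (2375 bytes)


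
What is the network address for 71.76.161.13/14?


IP:   01000111.01001100.10100001.00001101
Mask: 11111111.11111100.00000000.00000000
AND operation:
Net:  01000111.01001100.00000000.00000000
Network: 71.76.0.0/14


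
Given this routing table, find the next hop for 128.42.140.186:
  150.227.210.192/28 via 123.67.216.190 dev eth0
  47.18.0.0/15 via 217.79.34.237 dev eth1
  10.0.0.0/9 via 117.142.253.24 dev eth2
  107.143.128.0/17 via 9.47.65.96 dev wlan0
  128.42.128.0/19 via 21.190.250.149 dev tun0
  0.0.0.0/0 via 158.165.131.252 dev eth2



Longest prefix match for 128.42.140.186:
  /28 150.227.210.192: no
  /15 47.18.0.0: no
  /9 10.0.0.0: no
  /17 107.143.128.0: no
  /19 128.42.128.0: MATCH
  /0 0.0.0.0: MATCH
Selected: next-hop 21.190.250.149 via tun0 (matched /19)


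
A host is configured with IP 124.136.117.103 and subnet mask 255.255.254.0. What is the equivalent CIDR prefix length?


Binary: 11111111.11111111.11111110.00000000
Count leading 1s
Prefix: /23


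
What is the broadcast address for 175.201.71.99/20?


Network: 175.201.64.0/20
Host bits = 12
Set all host bits to 1:
Broadcast: 175.201.79.255


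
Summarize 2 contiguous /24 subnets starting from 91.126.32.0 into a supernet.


Original prefix: /24
Number of subnets: 2 = 2^1
New prefix = 24 - 1 = 23
Supernet: 91.126.32.0/23


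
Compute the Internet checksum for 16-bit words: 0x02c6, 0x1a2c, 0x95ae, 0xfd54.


Sum all words (with carry folding):
+ 0x02c6 = 0x02c6
+ 0x1a2c = 0x1cf2
+ 0x95ae = 0xb2a0
+ 0xfd54 = 0xaff5
One's complement: ~0xaff5
Checksum = 0x500a


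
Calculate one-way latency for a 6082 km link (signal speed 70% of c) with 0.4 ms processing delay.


Speed = 0.7 * 3e5 km/s = 210000 km/s
Propagation delay = 6082 / 210000 = 0.029 s = 28.9619 ms
Processing delay = 0.4 ms
Total one-way latency = 29.3619 ms


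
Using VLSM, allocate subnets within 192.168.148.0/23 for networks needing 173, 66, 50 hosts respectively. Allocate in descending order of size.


173 hosts -> /24 (254 usable): 192.168.148.0/24
66 hosts -> /25 (126 usable): 192.168.149.0/25
50 hosts -> /26 (62 usable): 192.168.149.128/26
Allocation: 192.168.148.0/24 (173 hosts, 254 usable); 192.168.149.0/25 (66 hosts, 126 usable); 192.168.149.128/26 (50 hosts, 62 usable)


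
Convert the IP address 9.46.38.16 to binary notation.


9 = 00001001
46 = 00101110
38 = 00100110
16 = 00010000
Binary: 00001001.00101110.00100110.00010000


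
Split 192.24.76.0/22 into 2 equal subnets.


New prefix = 22 + 1 = 23
Each subnet has 512 addresses
  192.24.76.0/23
  192.24.78.0/23
Subnets: 192.24.76.0/23, 192.24.78.0/23


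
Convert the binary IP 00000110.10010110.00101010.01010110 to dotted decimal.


00000110 = 6
10010110 = 150
00101010 = 42
01010110 = 86
IP: 6.150.42.86


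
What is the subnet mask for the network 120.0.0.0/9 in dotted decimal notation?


/9 means 9 network bits, 23 host bits
Binary: 11111111100000000000000000000000
Mask: 255.128.0.0


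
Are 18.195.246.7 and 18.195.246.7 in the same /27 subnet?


Mask: 255.255.255.224
18.195.246.7 AND mask = 18.195.246.0
18.195.246.7 AND mask = 18.195.246.0
Yes, same subnet (18.195.246.0)


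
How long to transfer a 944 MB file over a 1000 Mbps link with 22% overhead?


Effective throughput = 1000 * (1 - 22/100) = 780 Mbps
File size in Mb = 944 * 8 = 7552 Mb
Time = 7552 / 780
Time = 9.6821 seconds


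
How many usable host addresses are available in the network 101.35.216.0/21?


Host bits = 32 - 21 = 11
Total addresses = 2^11 = 2048
Usable = total - 2 (network and broadcast)
Usable hosts: 2046


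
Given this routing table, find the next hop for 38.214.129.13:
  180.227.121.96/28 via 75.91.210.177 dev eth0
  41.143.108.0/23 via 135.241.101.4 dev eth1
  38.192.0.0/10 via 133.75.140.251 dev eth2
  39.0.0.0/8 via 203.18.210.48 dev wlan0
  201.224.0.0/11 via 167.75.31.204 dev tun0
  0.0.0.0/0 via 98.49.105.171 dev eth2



Longest prefix match for 38.214.129.13:
  /28 180.227.121.96: no
  /23 41.143.108.0: no
  /10 38.192.0.0: MATCH
  /8 39.0.0.0: no
  /11 201.224.0.0: no
  /0 0.0.0.0: MATCH
Selected: next-hop 133.75.140.251 via eth2 (matched /10)


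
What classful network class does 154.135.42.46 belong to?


First octet: 154
Binary: 10011010
10xxxxxx -> Class B (128-191)
Class B, default mask 255.255.0.0 (/16)


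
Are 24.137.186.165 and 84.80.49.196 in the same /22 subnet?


Mask: 255.255.252.0
24.137.186.165 AND mask = 24.137.184.0
84.80.49.196 AND mask = 84.80.48.0
No, different subnets (24.137.184.0 vs 84.80.48.0)


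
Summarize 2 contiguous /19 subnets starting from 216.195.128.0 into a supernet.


Original prefix: /19
Number of subnets: 2 = 2^1
New prefix = 19 - 1 = 18
Supernet: 216.195.128.0/18


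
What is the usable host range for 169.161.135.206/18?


Network: 169.161.128.0
Broadcast: 169.161.191.255
First usable = network + 1
Last usable = broadcast - 1
Range: 169.161.128.1 to 169.161.191.254


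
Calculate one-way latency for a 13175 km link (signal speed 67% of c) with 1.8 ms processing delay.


Speed = 0.67 * 3e5 km/s = 201000 km/s
Propagation delay = 13175 / 201000 = 0.0655 s = 65.5473 ms
Processing delay = 1.8 ms
Total one-way latency = 67.3473 ms


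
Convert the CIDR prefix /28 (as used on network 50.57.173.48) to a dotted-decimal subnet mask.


/28 means 28 network bits, 4 host bits
Binary: 11111111111111111111111111110000
Mask: 255.255.255.240


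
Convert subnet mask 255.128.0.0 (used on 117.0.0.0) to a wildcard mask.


Subnet mask: 255.128.0.0
Wildcard = 255.255.255.255 - subnet mask
255 - 255 = 0
255 - 128 = 127
255 - 0 = 255
255 - 0 = 255
Wildcard: 0.127.255.255


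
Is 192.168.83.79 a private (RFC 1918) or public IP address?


RFC 1918 private ranges:
  10.0.0.0/8 (10.0.0.0 - 10.255.255.255)
  172.16.0.0/12 (172.16.0.0 - 172.31.255.255)
  192.168.0.0/16 (192.168.0.0 - 192.168.255.255)
Private (in 192.168.0.0/16)


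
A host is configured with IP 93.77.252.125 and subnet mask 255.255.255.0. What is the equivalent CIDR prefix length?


Binary: 11111111.11111111.11111111.00000000
Count leading 1s
Prefix: /24


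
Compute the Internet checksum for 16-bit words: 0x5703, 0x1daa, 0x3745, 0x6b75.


Sum all words (with carry folding):
+ 0x5703 = 0x5703
+ 0x1daa = 0x74ad
+ 0x3745 = 0xabf2
+ 0x6b75 = 0x1768
One's complement: ~0x1768
Checksum = 0xe897


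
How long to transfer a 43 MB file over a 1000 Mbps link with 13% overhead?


Effective throughput = 1000 * (1 - 13/100) = 870 Mbps
File size in Mb = 43 * 8 = 344 Mb
Time = 344 / 870
Time = 0.3954 seconds


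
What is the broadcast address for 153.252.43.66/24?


Network: 153.252.43.0/24
Host bits = 8
Set all host bits to 1:
Broadcast: 153.252.43.255


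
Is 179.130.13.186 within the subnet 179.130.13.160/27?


Subnet network: 179.130.13.160
Test IP AND mask: 179.130.13.160
Yes, 179.130.13.186 is in 179.130.13.160/27


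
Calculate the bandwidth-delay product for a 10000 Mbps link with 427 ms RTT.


BDP = bandwidth * RTT
= 10000 Mbps * 427 ms
= 10000 * 1e6 * 427 / 1000 bits
= 4270000000 bits
= 533750000 bytes
= 521240.2344 KB
BDP = 4270000000 bits (533750000 bytes)


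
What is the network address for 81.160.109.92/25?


IP:   01010001.10100000.01101101.01011100
Mask: 11111111.11111111.11111111.10000000
AND operation:
Net:  01010001.10100000.01101101.00000000
Network: 81.160.109.0/25


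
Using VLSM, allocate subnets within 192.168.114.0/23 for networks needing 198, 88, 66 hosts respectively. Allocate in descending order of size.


198 hosts -> /24 (254 usable): 192.168.114.0/24
88 hosts -> /25 (126 usable): 192.168.115.0/25
66 hosts -> /25 (126 usable): 192.168.115.128/25
Allocation: 192.168.114.0/24 (198 hosts, 254 usable); 192.168.115.0/25 (88 hosts, 126 usable); 192.168.115.128/25 (66 hosts, 126 usable)


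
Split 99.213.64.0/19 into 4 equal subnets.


New prefix = 19 + 2 = 21
Each subnet has 2048 addresses
  99.213.64.0/21
  99.213.72.0/21
  99.213.80.0/21
  99.213.88.0/21
Subnets: 99.213.64.0/21, 99.213.72.0/21, 99.213.80.0/21, 99.213.88.0/21


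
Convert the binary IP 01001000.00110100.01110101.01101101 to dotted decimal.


01001000 = 72
00110100 = 52
01110101 = 117
01101101 = 109
IP: 72.52.117.109


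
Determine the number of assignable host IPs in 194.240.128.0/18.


Host bits = 32 - 18 = 14
Total addresses = 2^14 = 16384
Usable = total - 2 (network and broadcast)
Usable hosts: 16382


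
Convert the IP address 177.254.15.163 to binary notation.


177 = 10110001
254 = 11111110
15 = 00001111
163 = 10100011
Binary: 10110001.11111110.00001111.10100011


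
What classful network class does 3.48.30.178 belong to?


First octet: 3
Binary: 00000011
0xxxxxxx -> Class A (1-126)
Class A, default mask 255.0.0.0 (/8)


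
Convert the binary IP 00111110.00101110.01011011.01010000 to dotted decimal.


00111110 = 62
00101110 = 46
01011011 = 91
01010000 = 80
IP: 62.46.91.80


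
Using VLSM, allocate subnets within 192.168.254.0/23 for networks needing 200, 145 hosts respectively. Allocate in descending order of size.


200 hosts -> /24 (254 usable): 192.168.254.0/24
145 hosts -> /24 (254 usable): 192.168.255.0/24
Allocation: 192.168.254.0/24 (200 hosts, 254 usable); 192.168.255.0/24 (145 hosts, 254 usable)


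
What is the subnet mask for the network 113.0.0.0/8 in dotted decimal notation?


/8 means 8 network bits, 24 host bits
Binary: 11111111000000000000000000000000
Mask: 255.0.0.0


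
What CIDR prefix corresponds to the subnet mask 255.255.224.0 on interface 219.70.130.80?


Binary: 11111111.11111111.11100000.00000000
Count leading 1s
Prefix: /19


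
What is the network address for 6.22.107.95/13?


IP:   00000110.00010110.01101011.01011111
Mask: 11111111.11111000.00000000.00000000
AND operation:
Net:  00000110.00010000.00000000.00000000
Network: 6.16.0.0/13


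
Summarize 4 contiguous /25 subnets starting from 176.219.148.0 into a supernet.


Original prefix: /25
Number of subnets: 4 = 2^2
New prefix = 25 - 2 = 23
Supernet: 176.219.148.0/23


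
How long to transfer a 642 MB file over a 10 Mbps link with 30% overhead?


Effective throughput = 10 * (1 - 30/100) = 7 Mbps
File size in Mb = 642 * 8 = 5136 Mb
Time = 5136 / 7
Time = 733.7143 seconds


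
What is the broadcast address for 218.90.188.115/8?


Network: 218.0.0.0/8
Host bits = 24
Set all host bits to 1:
Broadcast: 218.255.255.255


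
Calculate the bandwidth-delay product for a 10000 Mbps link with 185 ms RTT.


BDP = bandwidth * RTT
= 10000 Mbps * 185 ms
= 10000 * 1e6 * 185 / 1000 bits
= 1850000000 bits
= 231250000 bytes
= 225830.0781 KB
BDP = 1850000000 bits (231250000 bytes)


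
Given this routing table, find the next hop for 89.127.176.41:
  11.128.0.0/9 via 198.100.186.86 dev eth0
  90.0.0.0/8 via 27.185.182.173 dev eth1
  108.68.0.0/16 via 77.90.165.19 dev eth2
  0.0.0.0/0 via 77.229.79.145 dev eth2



Longest prefix match for 89.127.176.41:
  /9 11.128.0.0: no
  /8 90.0.0.0: no
  /16 108.68.0.0: no
  /0 0.0.0.0: MATCH
Selected: next-hop 77.229.79.145 via eth2 (matched /0)


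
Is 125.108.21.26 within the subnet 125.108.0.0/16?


Subnet network: 125.108.0.0
Test IP AND mask: 125.108.0.0
Yes, 125.108.21.26 is in 125.108.0.0/16


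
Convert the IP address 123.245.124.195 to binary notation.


123 = 01111011
245 = 11110101
124 = 01111100
195 = 11000011
Binary: 01111011.11110101.01111100.11000011


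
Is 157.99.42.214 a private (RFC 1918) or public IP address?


RFC 1918 private ranges:
  10.0.0.0/8 (10.0.0.0 - 10.255.255.255)
  172.16.0.0/12 (172.16.0.0 - 172.31.255.255)
  192.168.0.0/16 (192.168.0.0 - 192.168.255.255)
Public (not in any RFC 1918 range)


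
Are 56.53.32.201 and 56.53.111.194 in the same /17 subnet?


Mask: 255.255.128.0
56.53.32.201 AND mask = 56.53.0.0
56.53.111.194 AND mask = 56.53.0.0
Yes, same subnet (56.53.0.0)


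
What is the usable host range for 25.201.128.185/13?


Network: 25.200.0.0
Broadcast: 25.207.255.255
First usable = network + 1
Last usable = broadcast - 1
Range: 25.200.0.1 to 25.207.255.254


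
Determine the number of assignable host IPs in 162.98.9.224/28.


Host bits = 32 - 28 = 4
Total addresses = 2^4 = 16
Usable = total - 2 (network and broadcast)
Usable hosts: 14


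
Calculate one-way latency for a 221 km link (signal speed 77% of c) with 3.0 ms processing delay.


Speed = 0.77 * 3e5 km/s = 231000 km/s
Propagation delay = 221 / 231000 = 0.001 s = 0.9567 ms
Processing delay = 3.0 ms
Total one-way latency = 3.9567 ms


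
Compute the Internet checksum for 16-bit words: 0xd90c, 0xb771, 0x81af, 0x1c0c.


Sum all words (with carry folding):
+ 0xd90c = 0xd90c
+ 0xb771 = 0x907e
+ 0x81af = 0x122e
+ 0x1c0c = 0x2e3a
One's complement: ~0x2e3a
Checksum = 0xd1c5


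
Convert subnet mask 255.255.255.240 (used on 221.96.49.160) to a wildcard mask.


Subnet mask: 255.255.255.240
Wildcard = 255.255.255.255 - subnet mask
255 - 255 = 0
255 - 255 = 0
255 - 255 = 0
255 - 240 = 15
Wildcard: 0.0.0.15


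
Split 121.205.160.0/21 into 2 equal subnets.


New prefix = 21 + 1 = 22
Each subnet has 1024 addresses
  121.205.160.0/22
  121.205.164.0/22
Subnets: 121.205.160.0/22, 121.205.164.0/22


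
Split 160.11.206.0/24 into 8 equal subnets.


New prefix = 24 + 3 = 27
Each subnet has 32 addresses
  160.11.206.0/27
  160.11.206.32/27
  160.11.206.64/27
  160.11.206.96/27
  160.11.206.128/27
  160.11.206.160/27
  160.11.206.192/27
  160.11.206.224/27
Subnets: 160.11.206.0/27, 160.11.206.32/27, 160.11.206.64/27, 160.11.206.96/27, 160.11.206.128/27, 160.11.206.160/27, 160.11.206.192/27, 160.11.206.224/27


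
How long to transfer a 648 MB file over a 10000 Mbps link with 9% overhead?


Effective throughput = 10000 * (1 - 9/100) = 9100 Mbps
File size in Mb = 648 * 8 = 5184 Mb
Time = 5184 / 9100
Time = 0.5697 seconds


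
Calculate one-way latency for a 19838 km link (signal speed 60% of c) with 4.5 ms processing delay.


Speed = 0.6 * 3e5 km/s = 180000 km/s
Propagation delay = 19838 / 180000 = 0.1102 s = 110.2111 ms
Processing delay = 4.5 ms
Total one-way latency = 114.7111 ms


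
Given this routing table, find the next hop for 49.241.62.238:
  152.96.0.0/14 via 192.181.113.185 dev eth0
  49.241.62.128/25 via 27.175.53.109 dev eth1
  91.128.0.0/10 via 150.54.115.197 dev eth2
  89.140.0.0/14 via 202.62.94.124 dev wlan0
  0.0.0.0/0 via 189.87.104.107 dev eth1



Longest prefix match for 49.241.62.238:
  /14 152.96.0.0: no
  /25 49.241.62.128: MATCH
  /10 91.128.0.0: no
  /14 89.140.0.0: no
  /0 0.0.0.0: MATCH
Selected: next-hop 27.175.53.109 via eth1 (matched /25)


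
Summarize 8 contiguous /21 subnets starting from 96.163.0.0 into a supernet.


Original prefix: /21
Number of subnets: 8 = 2^3
New prefix = 21 - 3 = 18
Supernet: 96.163.0.0/18


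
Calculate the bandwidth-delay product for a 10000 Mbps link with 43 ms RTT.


BDP = bandwidth * RTT
= 10000 Mbps * 43 ms
= 10000 * 1e6 * 43 / 1000 bits
= 430000000 bits
= 53750000 bytes
= 52490.2344 KB
BDP = 430000000 bits (53750000 bytes)


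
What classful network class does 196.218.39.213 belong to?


First octet: 196
Binary: 11000100
110xxxxx -> Class C (192-223)
Class C, default mask 255.255.255.0 (/24)


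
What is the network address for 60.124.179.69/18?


IP:   00111100.01111100.10110011.01000101
Mask: 11111111.11111111.11000000.00000000
AND operation:
Net:  00111100.01111100.10000000.00000000
Network: 60.124.128.0/18


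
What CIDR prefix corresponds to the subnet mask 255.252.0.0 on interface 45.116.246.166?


Binary: 11111111.11111100.00000000.00000000
Count leading 1s
Prefix: /14


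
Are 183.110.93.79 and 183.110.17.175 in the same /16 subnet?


Mask: 255.255.0.0
183.110.93.79 AND mask = 183.110.0.0
183.110.17.175 AND mask = 183.110.0.0
Yes, same subnet (183.110.0.0)


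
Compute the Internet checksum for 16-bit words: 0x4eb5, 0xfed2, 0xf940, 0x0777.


Sum all words (with carry folding):
+ 0x4eb5 = 0x4eb5
+ 0xfed2 = 0x4d88
+ 0xf940 = 0x46c9
+ 0x0777 = 0x4e40
One's complement: ~0x4e40
Checksum = 0xb1bf


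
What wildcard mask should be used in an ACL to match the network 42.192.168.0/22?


Subnet mask: 255.255.252.0
Wildcard = 255.255.255.255 - subnet mask
255 - 255 = 0
255 - 255 = 0
255 - 252 = 3
255 - 0 = 255
Wildcard: 0.0.3.255


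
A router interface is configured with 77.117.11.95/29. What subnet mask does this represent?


/29 means 29 network bits, 3 host bits
Binary: 11111111111111111111111111111000
Mask: 255.255.255.248


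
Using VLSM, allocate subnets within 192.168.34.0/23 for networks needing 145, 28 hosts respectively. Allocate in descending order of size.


145 hosts -> /24 (254 usable): 192.168.34.0/24
28 hosts -> /27 (30 usable): 192.168.35.0/27
Allocation: 192.168.34.0/24 (145 hosts, 254 usable); 192.168.35.0/27 (28 hosts, 30 usable)


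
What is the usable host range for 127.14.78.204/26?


Network: 127.14.78.192
Broadcast: 127.14.78.255
First usable = network + 1
Last usable = broadcast - 1
Range: 127.14.78.193 to 127.14.78.254


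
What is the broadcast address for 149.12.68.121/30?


Network: 149.12.68.120/30
Host bits = 2
Set all host bits to 1:
Broadcast: 149.12.68.123


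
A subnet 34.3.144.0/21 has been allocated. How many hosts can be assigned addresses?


Host bits = 32 - 21 = 11
Total addresses = 2^11 = 2048
Usable = total - 2 (network and broadcast)
Usable hosts: 2046


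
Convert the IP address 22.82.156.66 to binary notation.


22 = 00010110
82 = 01010010
156 = 10011100
66 = 01000010
Binary: 00010110.01010010.10011100.01000010


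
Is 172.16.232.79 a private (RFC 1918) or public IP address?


RFC 1918 private ranges:
  10.0.0.0/8 (10.0.0.0 - 10.255.255.255)
  172.16.0.0/12 (172.16.0.0 - 172.31.255.255)
  192.168.0.0/16 (192.168.0.0 - 192.168.255.255)
Private (in 172.16.0.0/12)


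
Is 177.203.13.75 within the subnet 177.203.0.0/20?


Subnet network: 177.203.0.0
Test IP AND mask: 177.203.0.0
Yes, 177.203.13.75 is in 177.203.0.0/20


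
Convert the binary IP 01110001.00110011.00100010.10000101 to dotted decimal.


01110001 = 113
00110011 = 51
00100010 = 34
10000101 = 133
IP: 113.51.34.133


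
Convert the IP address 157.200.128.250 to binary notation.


157 = 10011101
200 = 11001000
128 = 10000000
250 = 11111010
Binary: 10011101.11001000.10000000.11111010


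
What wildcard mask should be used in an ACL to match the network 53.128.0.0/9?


Subnet mask: 255.128.0.0
Wildcard = 255.255.255.255 - subnet mask
255 - 255 = 0
255 - 128 = 127
255 - 0 = 255
255 - 0 = 255
Wildcard: 0.127.255.255


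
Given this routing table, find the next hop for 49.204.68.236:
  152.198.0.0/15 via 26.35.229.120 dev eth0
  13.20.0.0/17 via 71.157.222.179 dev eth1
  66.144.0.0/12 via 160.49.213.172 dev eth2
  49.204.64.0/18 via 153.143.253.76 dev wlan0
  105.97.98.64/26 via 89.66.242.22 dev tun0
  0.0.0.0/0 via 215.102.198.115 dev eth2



Longest prefix match for 49.204.68.236:
  /15 152.198.0.0: no
  /17 13.20.0.0: no
  /12 66.144.0.0: no
  /18 49.204.64.0: MATCH
  /26 105.97.98.64: no
  /0 0.0.0.0: MATCH
Selected: next-hop 153.143.253.76 via wlan0 (matched /18)


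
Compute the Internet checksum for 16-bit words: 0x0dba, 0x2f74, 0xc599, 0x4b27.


Sum all words (with carry folding):
+ 0x0dba = 0x0dba
+ 0x2f74 = 0x3d2e
+ 0xc599 = 0x02c8
+ 0x4b27 = 0x4def
One's complement: ~0x4def
Checksum = 0xb210


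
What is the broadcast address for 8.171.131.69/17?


Network: 8.171.128.0/17
Host bits = 15
Set all host bits to 1:
Broadcast: 8.171.255.255


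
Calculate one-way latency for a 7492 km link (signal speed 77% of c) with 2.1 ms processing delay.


Speed = 0.77 * 3e5 km/s = 231000 km/s
Propagation delay = 7492 / 231000 = 0.0324 s = 32.4329 ms
Processing delay = 2.1 ms
Total one-way latency = 34.5329 ms


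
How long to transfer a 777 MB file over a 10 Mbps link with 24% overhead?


Effective throughput = 10 * (1 - 24/100) = 7.6 Mbps
File size in Mb = 777 * 8 = 6216 Mb
Time = 6216 / 7.6
Time = 817.8947 seconds


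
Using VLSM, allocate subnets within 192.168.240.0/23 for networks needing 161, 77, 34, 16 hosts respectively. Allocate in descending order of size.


161 hosts -> /24 (254 usable): 192.168.240.0/24
77 hosts -> /25 (126 usable): 192.168.241.0/25
34 hosts -> /26 (62 usable): 192.168.241.128/26
16 hosts -> /27 (30 usable): 192.168.241.192/27
Allocation: 192.168.240.0/24 (161 hosts, 254 usable); 192.168.241.0/25 (77 hosts, 126 usable); 192.168.241.128/26 (34 hosts, 62 usable); 192.168.241.192/27 (16 hosts, 30 usable)


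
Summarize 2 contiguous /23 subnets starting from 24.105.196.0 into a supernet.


Original prefix: /23
Number of subnets: 2 = 2^1
New prefix = 23 - 1 = 22
Supernet: 24.105.196.0/22


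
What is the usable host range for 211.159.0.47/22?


Network: 211.159.0.0
Broadcast: 211.159.3.255
First usable = network + 1
Last usable = broadcast - 1
Range: 211.159.0.1 to 211.159.3.254


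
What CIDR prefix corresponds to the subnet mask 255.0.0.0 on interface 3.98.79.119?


Binary: 11111111.00000000.00000000.00000000
Count leading 1s
Prefix: /8


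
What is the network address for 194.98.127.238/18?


IP:   11000010.01100010.01111111.11101110
Mask: 11111111.11111111.11000000.00000000
AND operation:
Net:  11000010.01100010.01000000.00000000
Network: 194.98.64.0/18


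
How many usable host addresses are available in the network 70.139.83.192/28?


Host bits = 32 - 28 = 4
Total addresses = 2^4 = 16
Usable = total - 2 (network and broadcast)
Usable hosts: 14


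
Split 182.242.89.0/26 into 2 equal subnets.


New prefix = 26 + 1 = 27
Each subnet has 32 addresses
  182.242.89.0/27
  182.242.89.32/27
Subnets: 182.242.89.0/27, 182.242.89.32/27


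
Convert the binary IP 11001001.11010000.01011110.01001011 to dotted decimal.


11001001 = 201
11010000 = 208
01011110 = 94
01001011 = 75
IP: 201.208.94.75


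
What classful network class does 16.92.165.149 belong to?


First octet: 16
Binary: 00010000
0xxxxxxx -> Class A (1-126)
Class A, default mask 255.0.0.0 (/8)


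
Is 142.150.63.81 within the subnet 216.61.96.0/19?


Subnet network: 216.61.96.0
Test IP AND mask: 142.150.32.0
No, 142.150.63.81 is not in 216.61.96.0/19


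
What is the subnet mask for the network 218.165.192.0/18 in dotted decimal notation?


/18 means 18 network bits, 14 host bits
Binary: 11111111111111111100000000000000
Mask: 255.255.192.0


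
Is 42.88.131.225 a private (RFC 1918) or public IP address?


RFC 1918 private ranges:
  10.0.0.0/8 (10.0.0.0 - 10.255.255.255)
  172.16.0.0/12 (172.16.0.0 - 172.31.255.255)
  192.168.0.0/16 (192.168.0.0 - 192.168.255.255)
Public (not in any RFC 1918 range)


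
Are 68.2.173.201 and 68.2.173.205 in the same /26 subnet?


Mask: 255.255.255.192
68.2.173.201 AND mask = 68.2.173.192
68.2.173.205 AND mask = 68.2.173.192
Yes, same subnet (68.2.173.192)


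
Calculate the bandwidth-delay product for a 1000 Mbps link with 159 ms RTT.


BDP = bandwidth * RTT
= 1000 Mbps * 159 ms
= 1000 * 1e6 * 159 / 1000 bits
= 159000000 bits
= 19875000 bytes
= 19409.1797 KB
BDP = 159000000 bits (19875000 bytes)


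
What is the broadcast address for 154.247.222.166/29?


Network: 154.247.222.160/29
Host bits = 3
Set all host bits to 1:
Broadcast: 154.247.222.167


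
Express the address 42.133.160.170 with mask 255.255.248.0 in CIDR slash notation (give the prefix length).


Binary: 11111111.11111111.11111000.00000000
Count leading 1s
Prefix: /21


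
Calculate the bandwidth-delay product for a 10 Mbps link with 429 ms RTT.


BDP = bandwidth * RTT
= 10 Mbps * 429 ms
= 10 * 1e6 * 429 / 1000 bits
= 4290000 bits
= 536250 bytes
= 523.6816 KB
BDP = 4290000 bits (536250 bytes)


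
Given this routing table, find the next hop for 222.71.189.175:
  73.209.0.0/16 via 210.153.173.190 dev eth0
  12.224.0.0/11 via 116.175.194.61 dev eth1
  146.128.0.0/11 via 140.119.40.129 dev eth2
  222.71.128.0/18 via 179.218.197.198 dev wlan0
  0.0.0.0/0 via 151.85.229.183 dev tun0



Longest prefix match for 222.71.189.175:
  /16 73.209.0.0: no
  /11 12.224.0.0: no
  /11 146.128.0.0: no
  /18 222.71.128.0: MATCH
  /0 0.0.0.0: MATCH
Selected: next-hop 179.218.197.198 via wlan0 (matched /18)


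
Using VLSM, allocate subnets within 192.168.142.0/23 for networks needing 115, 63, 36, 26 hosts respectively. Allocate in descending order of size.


115 hosts -> /25 (126 usable): 192.168.142.0/25
63 hosts -> /25 (126 usable): 192.168.142.128/25
36 hosts -> /26 (62 usable): 192.168.143.0/26
26 hosts -> /27 (30 usable): 192.168.143.64/27
Allocation: 192.168.142.0/25 (115 hosts, 126 usable); 192.168.142.128/25 (63 hosts, 126 usable); 192.168.143.0/26 (36 hosts, 62 usable); 192.168.143.64/27 (26 hosts, 30 usable)


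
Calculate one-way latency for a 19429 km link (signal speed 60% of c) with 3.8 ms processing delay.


Speed = 0.6 * 3e5 km/s = 180000 km/s
Propagation delay = 19429 / 180000 = 0.1079 s = 107.9389 ms
Processing delay = 3.8 ms
Total one-way latency = 111.7389 ms


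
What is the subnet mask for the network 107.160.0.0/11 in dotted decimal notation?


/11 means 11 network bits, 21 host bits
Binary: 11111111111000000000000000000000
Mask: 255.224.0.0


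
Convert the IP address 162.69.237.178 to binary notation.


162 = 10100010
69 = 01000101
237 = 11101101
178 = 10110010
Binary: 10100010.01000101.11101101.10110010


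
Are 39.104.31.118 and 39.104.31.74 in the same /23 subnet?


Mask: 255.255.254.0
39.104.31.118 AND mask = 39.104.30.0
39.104.31.74 AND mask = 39.104.30.0
Yes, same subnet (39.104.30.0)


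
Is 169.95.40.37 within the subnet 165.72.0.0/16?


Subnet network: 165.72.0.0
Test IP AND mask: 169.95.0.0
No, 169.95.40.37 is not in 165.72.0.0/16


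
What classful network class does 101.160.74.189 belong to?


First octet: 101
Binary: 01100101
0xxxxxxx -> Class A (1-126)
Class A, default mask 255.0.0.0 (/8)


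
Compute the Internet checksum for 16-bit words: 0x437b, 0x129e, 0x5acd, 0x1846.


Sum all words (with carry folding):
+ 0x437b = 0x437b
+ 0x129e = 0x5619
+ 0x5acd = 0xb0e6
+ 0x1846 = 0xc92c
One's complement: ~0xc92c
Checksum = 0x36d3


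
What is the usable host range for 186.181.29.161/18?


Network: 186.181.0.0
Broadcast: 186.181.63.255
First usable = network + 1
Last usable = broadcast - 1
Range: 186.181.0.1 to 186.181.63.254


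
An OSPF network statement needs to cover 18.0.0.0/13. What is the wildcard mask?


Subnet mask: 255.248.0.0
Wildcard = 255.255.255.255 - subnet mask
255 - 255 = 0
255 - 248 = 7
255 - 0 = 255
255 - 0 = 255
Wildcard: 0.7.255.255


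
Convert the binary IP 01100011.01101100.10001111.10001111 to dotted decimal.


01100011 = 99
01101100 = 108
10001111 = 143
10001111 = 143
IP: 99.108.143.143


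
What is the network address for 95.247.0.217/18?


IP:   01011111.11110111.00000000.11011001
Mask: 11111111.11111111.11000000.00000000
AND operation:
Net:  01011111.11110111.00000000.00000000
Network: 95.247.0.0/18


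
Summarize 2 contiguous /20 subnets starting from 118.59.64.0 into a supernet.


Original prefix: /20
Number of subnets: 2 = 2^1
New prefix = 20 - 1 = 19
Supernet: 118.59.64.0/19


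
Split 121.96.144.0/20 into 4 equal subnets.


New prefix = 20 + 2 = 22
Each subnet has 1024 addresses
  121.96.144.0/22
  121.96.148.0/22
  121.96.152.0/22
  121.96.156.0/22
Subnets: 121.96.144.0/22, 121.96.148.0/22, 121.96.152.0/22, 121.96.156.0/22


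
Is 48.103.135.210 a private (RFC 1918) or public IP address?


RFC 1918 private ranges:
  10.0.0.0/8 (10.0.0.0 - 10.255.255.255)
  172.16.0.0/12 (172.16.0.0 - 172.31.255.255)
  192.168.0.0/16 (192.168.0.0 - 192.168.255.255)
Public (not in any RFC 1918 range)


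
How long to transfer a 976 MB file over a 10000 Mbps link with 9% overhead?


Effective throughput = 10000 * (1 - 9/100) = 9100 Mbps
File size in Mb = 976 * 8 = 7808 Mb
Time = 7808 / 9100
Time = 0.858 seconds


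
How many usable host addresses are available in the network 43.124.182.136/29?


Host bits = 32 - 29 = 3
Total addresses = 2^3 = 8
Usable = total - 2 (network and broadcast)
Usable hosts: 6


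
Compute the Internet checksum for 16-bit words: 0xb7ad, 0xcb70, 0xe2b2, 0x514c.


Sum all words (with carry folding):
+ 0xb7ad = 0xb7ad
+ 0xcb70 = 0x831e
+ 0xe2b2 = 0x65d1
+ 0x514c = 0xb71d
One's complement: ~0xb71d
Checksum = 0x48e2


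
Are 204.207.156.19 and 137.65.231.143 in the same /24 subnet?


Mask: 255.255.255.0
204.207.156.19 AND mask = 204.207.156.0
137.65.231.143 AND mask = 137.65.231.0
No, different subnets (204.207.156.0 vs 137.65.231.0)


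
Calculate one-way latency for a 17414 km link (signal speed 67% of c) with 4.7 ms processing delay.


Speed = 0.67 * 3e5 km/s = 201000 km/s
Propagation delay = 17414 / 201000 = 0.0866 s = 86.6368 ms
Processing delay = 4.7 ms
Total one-way latency = 91.3368 ms


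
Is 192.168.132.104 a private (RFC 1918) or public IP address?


RFC 1918 private ranges:
  10.0.0.0/8 (10.0.0.0 - 10.255.255.255)
  172.16.0.0/12 (172.16.0.0 - 172.31.255.255)
  192.168.0.0/16 (192.168.0.0 - 192.168.255.255)
Private (in 192.168.0.0/16)


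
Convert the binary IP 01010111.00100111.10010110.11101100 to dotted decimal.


01010111 = 87
00100111 = 39
10010110 = 150
11101100 = 236
IP: 87.39.150.236


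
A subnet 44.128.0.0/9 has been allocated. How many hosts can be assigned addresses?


Host bits = 32 - 9 = 23
Total addresses = 2^23 = 8388608
Usable = total - 2 (network and broadcast)
Usable hosts: 8388606


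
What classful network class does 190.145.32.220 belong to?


First octet: 190
Binary: 10111110
10xxxxxx -> Class B (128-191)
Class B, default mask 255.255.0.0 (/16)


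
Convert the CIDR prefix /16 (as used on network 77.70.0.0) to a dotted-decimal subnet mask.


/16 means 16 network bits, 16 host bits
Binary: 11111111111111110000000000000000
Mask: 255.255.0.0
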